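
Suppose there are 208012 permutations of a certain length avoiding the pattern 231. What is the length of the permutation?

Permutations of [n] avoiding a fixed length-3 pattern are counted by C_n; 208012 = C_12.

12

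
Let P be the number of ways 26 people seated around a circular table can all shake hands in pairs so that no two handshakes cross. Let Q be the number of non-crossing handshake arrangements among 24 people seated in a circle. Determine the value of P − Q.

534888

With 26 = 2·13 people, non-crossing handshake pairings are non-crossing perfect matchings on a circle, counted by C_13. So P = C_13 = 742900.
With 24 = 2·12 people, non-crossing handshake pairings are non-crossing perfect matchings on a circle, counted by C_12. So Q = C_12 = 208012.
P − Q = 742900 − 208012 = 534888.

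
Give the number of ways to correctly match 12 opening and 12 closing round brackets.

208012

Balanced strings of n pairs of brackets are counted by C_n; here n = 12.
C_12 = C(24,12)/13 = 2704156/13 = 208012.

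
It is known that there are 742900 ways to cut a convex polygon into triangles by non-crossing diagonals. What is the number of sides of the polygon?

Triangulations of a convex m-gon are counted by C_{m−2}. Since C_13 = 742900, the index is 13.
So m − 2 = 13, giving m = 15 sides.

15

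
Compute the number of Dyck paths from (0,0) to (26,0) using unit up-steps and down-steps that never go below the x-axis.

Paths of 13 up- and 13 down-steps that never dip below the axis are Dyck paths; their count is C_13.
C_13 = 742900.

742900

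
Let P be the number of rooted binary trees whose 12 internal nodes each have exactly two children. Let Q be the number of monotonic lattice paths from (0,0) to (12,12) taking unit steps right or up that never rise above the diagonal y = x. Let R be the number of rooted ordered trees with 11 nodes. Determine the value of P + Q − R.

399228

The number of full binary trees on 12 internal nodes is the Catalan number C_12. So P = C_12 = 208012.
Sub-diagonal monotone paths from (0,0) to (12,12) biject with Dyck paths of semilength 12, giving C_12. So Q = C_12 = 208012.
A rooted plane tree on 11 nodes has 10 edges, and such trees are counted by C_10. So R = C_10 = 16796.
P + Q − R = 208012 + 208012 − 16796 = 399228.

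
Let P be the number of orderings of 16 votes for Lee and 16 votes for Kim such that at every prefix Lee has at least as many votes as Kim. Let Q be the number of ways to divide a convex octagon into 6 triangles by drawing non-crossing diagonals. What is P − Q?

Ballot sequences with n votes each where one side never trails are Dyck words, counted by C_n; here n = 16. So P = C_16 = 35357670.
The number of triangulations of an 8-gon is the Catalan number C_6 (index = sides − 2). So Q = C_6 = 132.
P − Q = 35357670 − 132 = 35357538.

35357538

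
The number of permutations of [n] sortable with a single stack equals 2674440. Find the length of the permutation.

14

Stack-sortable permutations of [n] are counted by C_n. The Catalan number equal to 2674440 is C_14.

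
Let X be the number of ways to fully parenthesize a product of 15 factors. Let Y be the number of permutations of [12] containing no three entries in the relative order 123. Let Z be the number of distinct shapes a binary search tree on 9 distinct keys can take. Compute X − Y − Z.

2461566

Bracketing 15 factors into binary products is counted by C_{15−1} = C_14. So X = C_14 = 2674440.
Permutations of [n] avoiding any single length-3 pattern are counted by C_n; here n = 12. So Y = C_12 = 208012.
Binary trees (left/right distinguished) on n nodes are counted by C_n; here n = 9. So Z = C_9 = 4862.
X − Y − Z = 2674440 − 208012 − 4862 = 2461566.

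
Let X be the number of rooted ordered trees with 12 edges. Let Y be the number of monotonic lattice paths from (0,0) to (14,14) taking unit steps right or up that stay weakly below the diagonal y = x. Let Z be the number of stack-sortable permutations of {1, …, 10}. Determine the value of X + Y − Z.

Rooted ordered trees with n edges are counted by C_n; here n = 12. So X = C_12 = 208012.
Sub-diagonal monotone paths from (0,0) to (14,14) biject with Dyck paths of semilength 14, giving C_14. So Y = C_14 = 2674440.
Stack-sortable permutations are exactly the 231-avoiding ones, counted by C_n; here n = 10. So Z = C_10 = 16796.
X + Y − Z = 208012 + 2674440 − 16796 = 2865656.

2865656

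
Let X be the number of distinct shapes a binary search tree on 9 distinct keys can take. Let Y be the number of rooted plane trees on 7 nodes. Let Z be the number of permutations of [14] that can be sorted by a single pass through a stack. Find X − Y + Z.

2679170

Binary trees (left/right distinguished) on n nodes are counted by C_n; here n = 9. So X = C_9 = 4862.
Rooted ordered (plane) trees on m nodes have m−1 edges and are counted by C_{m−1}; m = 7 gives C_6. So Y = C_6 = 132.
By Knuth's characterisation, the stack-sortable permutations of length 14 are the 231-avoiders, numbering C_14. So Z = C_14 = 2674440.
X − Y + Z = 4862 − 132 + 2674440 = 2679170.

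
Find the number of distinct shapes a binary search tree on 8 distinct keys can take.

1430

Binary trees (left/right distinguished) on n nodes are counted by C_n; here n = 8.
C_8 = C_7 · 2(2·7+1)/(7+2) = 429 · 30/9 = 1430.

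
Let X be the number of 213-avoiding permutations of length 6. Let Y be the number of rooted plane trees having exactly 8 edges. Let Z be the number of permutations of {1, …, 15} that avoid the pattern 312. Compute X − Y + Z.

Permutations of [n] avoiding any single length-3 pattern are counted by C_n; here n = 6. So X = C_6 = 132.
A rooted plane tree with 8 edges has 9 nodes, and the count is C_8. So Y = C_8 = 1430.
Permutations of [n] avoiding any single length-3 pattern are counted by C_n; here n = 15. So Z = C_15 = 9694845.
X − Y + Z = 132 − 1430 + 9694845 = 9693547.

9693547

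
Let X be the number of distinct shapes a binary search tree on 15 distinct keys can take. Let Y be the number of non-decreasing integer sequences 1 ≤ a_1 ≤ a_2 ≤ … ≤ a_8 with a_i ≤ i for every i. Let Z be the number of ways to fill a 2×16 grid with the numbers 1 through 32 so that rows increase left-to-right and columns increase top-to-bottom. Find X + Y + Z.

45053945

Rooted binary trees with 15 nodes (each child slot possibly empty) number C_15. So X = C_15 = 9694845.
Such sub-staircase sequences of length n are counted by C_n; here n = 8. So Y = C_8 = 1430.
By the hook-length formula (or a Dyck-path bijection), SYT of shape 2×16 number C_16. So Z = C_16 = 35357670.
X + Y + Z = 9694845 + 1430 + 35357670 = 45053945.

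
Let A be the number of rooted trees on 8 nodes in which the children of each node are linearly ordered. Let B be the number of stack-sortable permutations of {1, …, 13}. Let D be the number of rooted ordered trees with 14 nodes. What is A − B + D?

429

A rooted plane tree on 8 nodes has 7 edges, and such trees are counted by C_7. So A = C_7 = 429.
By Knuth's characterisation, the stack-sortable permutations of length 13 are the 231-avoiders, numbering C_13. So B = C_13 = 742900.
A rooted plane tree on 14 nodes has 13 edges, and such trees are counted by C_13. So D = C_13 = 742900.
A − B + D = 429 − 742900 + 742900 = 429.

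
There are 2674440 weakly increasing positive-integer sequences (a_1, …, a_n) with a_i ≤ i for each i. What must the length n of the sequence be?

Such sub-staircase sequences of length n are counted by C_n, and C_14 = 2674440.

14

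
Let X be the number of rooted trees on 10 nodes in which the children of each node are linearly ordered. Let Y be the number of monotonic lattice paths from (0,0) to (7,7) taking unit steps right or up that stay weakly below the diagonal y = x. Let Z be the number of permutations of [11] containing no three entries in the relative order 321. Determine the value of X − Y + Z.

63219

A rooted plane tree on 10 nodes has 9 edges, and such trees are counted by C_9. So X = C_9 = 4862.
Monotone paths in an n×n grid that stay weakly below the diagonal are counted by C_n; here n = 7. So Y = C_7 = 429.
Permutations of [n] avoiding any single length-3 pattern are counted by C_n; here n = 11. So Z = C_11 = 58786.
X − Y + Z = 4862 − 429 + 58786 = 63219.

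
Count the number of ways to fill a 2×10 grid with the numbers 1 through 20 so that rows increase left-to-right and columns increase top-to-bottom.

By the hook-length formula (or a Dyck-path bijection), SYT of shape 2×10 number C_10.
C_10 = C_9 · 2(2·9+1)/(9+2) = 4862 · 38/11 = 16796.

16796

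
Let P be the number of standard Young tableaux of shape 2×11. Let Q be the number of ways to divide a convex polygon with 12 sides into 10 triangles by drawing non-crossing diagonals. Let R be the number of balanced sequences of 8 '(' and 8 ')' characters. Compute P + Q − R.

By the hook-length formula (or a Dyck-path bijection), SYT of shape 2×11 number C_11. So P = C_11 = 58786.
A convex 12-gon is triangulated into 10 triangles, and the number of such triangulations is the Catalan number C_{12−2} = C_10. So Q = C_10 = 16796.
A balanced arrangement of 8 bracket pairs is a Dyck word of semilength 8, so the count is C_8. So R = C_8 = 1430.
P + Q − R = 58786 + 16796 − 1430 = 74152.

74152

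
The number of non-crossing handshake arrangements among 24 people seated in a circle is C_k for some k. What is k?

Non-crossing handshake pairings of 2n people are counted by C_n; 24 people gives n = 12.

12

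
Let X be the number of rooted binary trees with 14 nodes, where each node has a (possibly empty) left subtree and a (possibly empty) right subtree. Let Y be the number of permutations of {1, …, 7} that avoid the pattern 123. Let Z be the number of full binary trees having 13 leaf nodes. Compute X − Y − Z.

Binary trees (left/right distinguished) on n nodes are counted by C_n; here n = 14. So X = C_14 = 2674440.
Permutations of [n] avoiding any single length-3 pattern are counted by C_n; here n = 7. So Y = C_7 = 429.
Full binary trees with 13 leaves have 13−1 = 12 internal nodes, so there are C_12 of them. So Z = C_12 = 208012.
X − Y − Z = 2674440 − 429 − 208012 = 2465999.

2465999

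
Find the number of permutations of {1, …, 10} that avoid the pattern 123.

16796

For any fixed pattern of length 3, the pattern-avoiding permutations of [10] number C_10.
C_10 = C(20,10)/11 = 184756/11 = 16796.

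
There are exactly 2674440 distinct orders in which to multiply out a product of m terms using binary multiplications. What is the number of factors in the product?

15

Parenthesizations of m factors are counted by C_{m−1}; 2674440 = C_14.
So the index is 14, and the number of factors is 14 + 1 = 15.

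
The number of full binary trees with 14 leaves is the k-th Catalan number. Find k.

Full binary trees with 14 leaves have 14−1 = 13 internal nodes, so there are C_13 of them.

13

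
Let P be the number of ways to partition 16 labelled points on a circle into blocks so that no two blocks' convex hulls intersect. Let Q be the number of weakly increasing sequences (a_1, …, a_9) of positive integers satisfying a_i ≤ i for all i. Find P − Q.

35352808

The non-crossing partitions of [16] form a lattice of size C_16. So P = C_16 = 35357670.
Weakly increasing sequences with a_i ≤ i biject with Dyck paths of semilength 9, so there are C_9. So Q = C_9 = 4862.
P − Q = 35357670 − 4862 = 35352808.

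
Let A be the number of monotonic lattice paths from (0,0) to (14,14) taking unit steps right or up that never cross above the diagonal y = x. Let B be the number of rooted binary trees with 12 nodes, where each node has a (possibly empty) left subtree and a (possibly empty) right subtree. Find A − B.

Sub-diagonal monotone paths from (0,0) to (14,14) biject with Dyck paths of semilength 14, giving C_14. So A = C_14 = 2674440.
Rooted binary trees with 12 nodes (each child slot possibly empty) number C_12. So B = C_12 = 208012.
A − B = 2674440 − 208012 = 2466428.

2466428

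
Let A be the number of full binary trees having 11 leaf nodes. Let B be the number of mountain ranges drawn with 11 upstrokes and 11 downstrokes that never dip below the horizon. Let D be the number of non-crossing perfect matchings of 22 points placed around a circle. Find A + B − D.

16796

Full binary trees with 11 leaves have 11−1 = 10 internal nodes, so there are C_10 of them. So A = C_10 = 16796.
A Dyck path with 11 up-steps and 11 down-steps has semilength 11, so there are C_11 of them. So B = C_11 = 58786.
Non-crossing perfect matchings of 2n points on a circle are counted by C_n; with 22 points, n = 11. So D = C_11 = 58786.
A + B − D = 16796 + 58786 − 58786 = 16796.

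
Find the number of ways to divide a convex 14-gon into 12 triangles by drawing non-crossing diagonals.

The number of triangulations of a 14-gon is the Catalan number C_12 (index = sides − 2).
C_12 = C(24,12)/13 = 2704156/13 = 208012.

208012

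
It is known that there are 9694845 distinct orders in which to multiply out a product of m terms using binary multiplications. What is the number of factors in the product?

16

Parenthesizations of m factors are counted by C_{m−1}. The Catalan number equal to 9694845 is C_15.
So the index is 15, and the number of factors is 15 + 1 = 16.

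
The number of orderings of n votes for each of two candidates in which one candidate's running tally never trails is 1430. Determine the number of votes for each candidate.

8

Such ballot sequences with n votes each are counted by C_n. Since C_8 = 1430, the index is 8.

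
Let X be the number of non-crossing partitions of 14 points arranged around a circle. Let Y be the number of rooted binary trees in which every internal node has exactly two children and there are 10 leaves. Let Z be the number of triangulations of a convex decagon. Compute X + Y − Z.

2677872

Non-crossing partitions of an n-element set are counted by C_n; here n = 14. So X = C_14 = 2674440.
A full binary tree with L leaves has L−1 internal nodes and is counted by C_{L−1}; L = 10 gives C_9. So Y = C_9 = 4862.
A convex 10-gon is triangulated into 8 triangles, and the number of such triangulations is the Catalan number C_{10−2} = C_8. So Z = C_8 = 1430.
X + Y − Z = 2674440 + 4862 − 1430 = 2677872.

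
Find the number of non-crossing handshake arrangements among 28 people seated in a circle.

2674440

Non-crossing handshake pairings of 2n people are counted by C_n; 28 people gives n = 14.
C_14 = C(28,14)/15 = 40116600/15 = 2674440.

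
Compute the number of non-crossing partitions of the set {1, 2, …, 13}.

The non-crossing partitions of [13] form a lattice of size C_13.
C_13 = C(26,13)/14 = 10400600/14 = 742900.

742900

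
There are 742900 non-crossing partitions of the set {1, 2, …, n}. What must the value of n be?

Non-crossing partitions of [n] are counted by C_n. The Catalan number equal to 742900 is C_13.

13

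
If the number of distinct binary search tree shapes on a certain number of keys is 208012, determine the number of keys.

12

Binary search tree shapes on n keys are counted by C_n; 208012 = C_12.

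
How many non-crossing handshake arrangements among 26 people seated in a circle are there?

742900

Non-crossing handshake pairings of 2n people are counted by C_n; 26 people gives n = 13.
C_13 = C(26,13)/14 = 10400600/14 = 742900.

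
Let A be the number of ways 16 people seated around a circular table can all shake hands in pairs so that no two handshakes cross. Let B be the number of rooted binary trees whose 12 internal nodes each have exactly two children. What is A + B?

Non-crossing handshake pairings of 2n people are counted by C_n; 16 people gives n = 8. So A = C_8 = 1430.
The number of full binary trees on 12 internal nodes is the Catalan number C_12. So B = C_12 = 208012.
A + B = 1430 + 208012 = 209442.

209442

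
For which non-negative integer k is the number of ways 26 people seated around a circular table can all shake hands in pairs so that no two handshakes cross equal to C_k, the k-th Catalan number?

13

With 26 = 2·13 people, non-crossing handshake pairings are non-crossing perfect matchings on a circle, counted by C_13.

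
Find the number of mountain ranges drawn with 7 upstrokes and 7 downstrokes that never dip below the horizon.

429

Paths of 7 up- and 7 down-steps that never dip below the axis are Dyck paths; their count is C_7.
C_7 = C(14,7)/8 = 3432/8 = 429.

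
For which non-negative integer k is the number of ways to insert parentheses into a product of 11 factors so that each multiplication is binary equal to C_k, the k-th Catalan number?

Parenthesizations of m factors correspond to full binary trees with m leaves, counted by C_{m−1}; m = 11 gives C_10.

10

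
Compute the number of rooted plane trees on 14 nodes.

742900

Rooted ordered (plane) trees on m nodes have m−1 edges and are counted by C_{m−1}; m = 14 gives C_13.
C_13 = C_12 · 2(2·12+1)/(12+2) = 208012 · 50/14 = 742900.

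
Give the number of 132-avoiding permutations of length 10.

16796

For any fixed pattern of length 3, the pattern-avoiding permutations of [10] number C_10.
C_10 = C(20,10)/11 = 184756/11 = 16796.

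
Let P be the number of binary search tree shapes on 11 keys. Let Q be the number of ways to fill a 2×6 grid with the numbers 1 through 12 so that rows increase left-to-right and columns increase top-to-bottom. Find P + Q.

58918

There are C_n binary search tree shapes on n keys; with n = 11 that is C_11. So P = C_11 = 58786.
Standard Young tableaux of shape 2×n are counted by C_n; here n = 6. So Q = C_6 = 132.
P + Q = 58786 + 132 = 58918.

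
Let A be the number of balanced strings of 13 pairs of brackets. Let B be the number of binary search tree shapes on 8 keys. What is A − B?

741470

With 13 pairs the number of balanced bracket strings is the Catalan number C_13. So A = C_13 = 742900.
Rooted binary trees with 8 nodes (each child slot possibly empty) number C_8. So B = C_8 = 1430.
A − B = 742900 − 1430 = 741470.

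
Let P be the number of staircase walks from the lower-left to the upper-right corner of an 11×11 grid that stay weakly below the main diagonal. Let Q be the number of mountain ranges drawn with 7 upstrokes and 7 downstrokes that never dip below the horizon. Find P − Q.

Sub-diagonal monotone paths from (0,0) to (11,11) biject with Dyck paths of semilength 11, giving C_11. So P = C_11 = 58786.
Dyck paths of semilength n (length 2n) are counted by C_n; here n = 7. So Q = C_7 = 429.
P − Q = 58786 − 429 = 58357.

58357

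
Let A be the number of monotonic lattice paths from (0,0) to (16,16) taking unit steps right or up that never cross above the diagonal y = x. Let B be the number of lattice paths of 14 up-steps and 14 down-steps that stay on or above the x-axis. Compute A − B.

Monotone paths in an n×n grid that stay weakly below the diagonal are counted by C_n; here n = 16. So A = C_16 = 35357670.
Dyck paths of semilength n (length 2n) are counted by C_n; here n = 14. So B = C_14 = 2674440.
A − B = 35357670 − 2674440 = 32683230.

32683230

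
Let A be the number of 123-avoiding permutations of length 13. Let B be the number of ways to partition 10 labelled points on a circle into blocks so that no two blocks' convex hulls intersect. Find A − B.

For any fixed pattern of length 3, the pattern-avoiding permutations of [13] number C_13. So A = C_13 = 742900.
Non-crossing partitions of an n-element set are counted by C_n; here n = 10. So B = C_10 = 16796.
A − B = 742900 − 16796 = 726104.

726104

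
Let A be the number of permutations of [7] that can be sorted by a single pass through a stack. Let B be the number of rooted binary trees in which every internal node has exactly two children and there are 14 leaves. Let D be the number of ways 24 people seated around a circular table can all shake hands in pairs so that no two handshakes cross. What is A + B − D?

535317

By Knuth's characterisation, the stack-sortable permutations of length 7 are the 231-avoiders, numbering C_7. So A = C_7 = 429.
Full binary trees with 14 leaves have 14−1 = 13 internal nodes, so there are C_13 of them. So B = C_13 = 742900.
With 24 = 2·12 people, non-crossing handshake pairings are non-crossing perfect matchings on a circle, counted by C_12. So D = C_12 = 208012.
A + B − D = 429 + 742900 − 208012 = 535317.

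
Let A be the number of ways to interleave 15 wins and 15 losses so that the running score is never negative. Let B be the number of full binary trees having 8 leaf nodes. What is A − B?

9694416

Reading a vote for the leader as '(' and for the other as ')' turns such a sequence into a balanced string of 15 pairs, so the count is C_15. So A = C_15 = 9694845.
Full binary trees with 8 leaves have 8−1 = 7 internal nodes, so there are C_7 of them. So B = C_7 = 429.
A − B = 9694845 − 429 = 9694416.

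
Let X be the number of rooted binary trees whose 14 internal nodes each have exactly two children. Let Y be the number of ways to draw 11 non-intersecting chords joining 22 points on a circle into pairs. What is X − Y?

2615654

Full binary trees with n internal nodes are counted by C_n; here n = 14. So X = C_14 = 2674440.
Pairing 22 circle points by 11 non-crossing chords gives C_11 matchings. So Y = C_11 = 58786.
X − Y = 2674440 − 58786 = 2615654.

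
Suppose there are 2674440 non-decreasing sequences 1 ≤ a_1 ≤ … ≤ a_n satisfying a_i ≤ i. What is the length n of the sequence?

14

Such sub-staircase sequences of length n are counted by C_n. Since C_14 = 2674440, the index is 14.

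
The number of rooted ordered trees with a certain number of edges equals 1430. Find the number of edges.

8

Rooted ordered trees with n edges are counted by C_n. Since C_8 = 1430, the index is 8.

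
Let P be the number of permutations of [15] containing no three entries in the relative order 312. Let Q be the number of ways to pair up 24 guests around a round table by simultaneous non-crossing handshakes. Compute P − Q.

For any fixed pattern of length 3, the pattern-avoiding permutations of [15] number C_15. So P = C_15 = 9694845.
With 24 = 2·12 people, non-crossing handshake pairings are non-crossing perfect matchings on a circle, counted by C_12. So Q = C_12 = 208012.
P − Q = 9694845 − 208012 = 9486833.

9486833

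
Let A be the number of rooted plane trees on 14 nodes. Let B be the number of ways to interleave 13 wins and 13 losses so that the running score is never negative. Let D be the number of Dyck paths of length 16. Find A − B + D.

A rooted plane tree on 14 nodes has 13 edges, and such trees are counted by C_13. So A = C_13 = 742900.
Reading a vote for the leader as '(' and for the other as ')' turns such a sequence into a balanced string of 13 pairs, so the count is C_13. So B = C_13 = 742900.
A Dyck path with 8 up-steps and 8 down-steps has semilength 8, so there are C_8 of them. So D = C_8 = 1430.
A − B + D = 742900 − 742900 + 1430 = 1430.

1430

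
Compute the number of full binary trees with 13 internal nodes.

742900

The number of full binary trees on 13 internal nodes is the Catalan number C_13.
C_13 = C(26,13)/14 = 10400600/14 = 742900.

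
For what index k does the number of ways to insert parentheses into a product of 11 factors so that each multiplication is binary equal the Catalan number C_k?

Ways to associate a product of 11 factors correspond to binary trees on 11 leaves, so the count is C_10.

10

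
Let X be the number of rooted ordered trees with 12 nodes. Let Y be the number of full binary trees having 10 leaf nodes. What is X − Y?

Rooted ordered (plane) trees on m nodes have m−1 edges and are counted by C_{m−1}; m = 12 gives C_11. So X = C_11 = 58786.
A full binary tree with L leaves has L−1 internal nodes and is counted by C_{L−1}; L = 10 gives C_9. So Y = C_9 = 4862.
X − Y = 58786 − 4862 = 53924.

53924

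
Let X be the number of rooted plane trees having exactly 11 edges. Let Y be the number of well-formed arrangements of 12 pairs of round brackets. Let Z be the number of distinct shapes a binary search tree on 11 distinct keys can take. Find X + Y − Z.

208012

A rooted plane tree with 11 edges has 12 nodes, and the count is C_11. So X = C_11 = 58786.
A balanced arrangement of 12 bracket pairs is a Dyck word of semilength 12, so the count is C_12. So Y = C_12 = 208012.
Binary trees (left/right distinguished) on n nodes are counted by C_n; here n = 11. So Z = C_11 = 58786.
X + Y − Z = 58786 + 208012 − 58786 = 208012.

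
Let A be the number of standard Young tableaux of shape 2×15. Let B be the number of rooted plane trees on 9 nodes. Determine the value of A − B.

Standard Young tableaux of shape 2×n are counted by C_n; here n = 15. So A = C_15 = 9694845.
Rooted ordered (plane) trees on m nodes have m−1 edges and are counted by C_{m−1}; m = 9 gives C_8. So B = C_8 = 1430.
A − B = 9694845 − 1430 = 9693415.

9693415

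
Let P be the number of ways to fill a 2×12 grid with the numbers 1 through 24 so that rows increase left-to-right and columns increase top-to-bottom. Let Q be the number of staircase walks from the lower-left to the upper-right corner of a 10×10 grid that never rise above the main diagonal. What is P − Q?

Standard Young tableaux of shape 2×n are counted by C_n; here n = 12. So P = C_12 = 208012.
Monotone paths in an n×n grid that stay weakly below the diagonal are counted by C_n; here n = 10. So Q = C_10 = 16796.
P − Q = 208012 − 16796 = 191216.

191216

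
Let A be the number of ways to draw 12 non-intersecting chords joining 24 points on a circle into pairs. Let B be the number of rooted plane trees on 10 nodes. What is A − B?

203150

Pairing 24 circle points by 12 non-crossing chords gives C_12 matchings. So A = C_12 = 208012.
Rooted ordered (plane) trees on m nodes have m−1 edges and are counted by C_{m−1}; m = 10 gives C_9. So B = C_9 = 4862.
A − B = 208012 − 4862 = 203150.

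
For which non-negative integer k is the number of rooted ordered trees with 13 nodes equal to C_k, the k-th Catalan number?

A rooted plane tree on 13 nodes has 12 edges, and such trees are counted by C_12.

12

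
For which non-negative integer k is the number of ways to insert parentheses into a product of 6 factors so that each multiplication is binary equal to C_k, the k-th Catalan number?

Ways to associate a product of 6 factors correspond to binary trees on 6 leaves, so the count is C_5.

5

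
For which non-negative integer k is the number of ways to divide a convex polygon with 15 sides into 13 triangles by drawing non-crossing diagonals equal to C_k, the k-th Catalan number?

13

The number of triangulations of a 15-gon is the Catalan number C_13 (index = sides − 2).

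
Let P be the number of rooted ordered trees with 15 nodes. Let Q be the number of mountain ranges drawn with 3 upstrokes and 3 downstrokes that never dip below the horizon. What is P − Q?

2674435

A rooted plane tree on 15 nodes has 14 edges, and such trees are counted by C_14. So P = C_14 = 2674440.
A Dyck path with 3 up-steps and 3 down-steps has semilength 3, so there are C_3 of them. So Q = C_3 = 5.
P − Q = 2674440 − 5 = 2674435.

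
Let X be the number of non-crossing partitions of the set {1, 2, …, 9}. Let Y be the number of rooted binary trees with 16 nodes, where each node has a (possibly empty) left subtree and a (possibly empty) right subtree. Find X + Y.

Non-crossing partitions of an n-element set are counted by C_n; here n = 9. So X = C_9 = 4862.
Rooted binary trees with 16 nodes (each child slot possibly empty) number C_16. So Y = C_16 = 35357670.
X + Y = 4862 + 35357670 = 35362532.

35362532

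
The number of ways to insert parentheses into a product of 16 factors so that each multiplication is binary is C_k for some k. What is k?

15

Parenthesizations of m factors correspond to full binary trees with m leaves, counted by C_{m−1}; m = 16 gives C_15.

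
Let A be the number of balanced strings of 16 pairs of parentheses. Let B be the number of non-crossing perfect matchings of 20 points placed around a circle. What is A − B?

35340874

With 16 pairs the number of balanced bracket strings is the Catalan number C_16. So A = C_16 = 35357670.
Non-crossing perfect matchings of 2n points on a circle are counted by C_n; with 20 points, n = 10. So B = C_10 = 16796.
A − B = 35357670 − 16796 = 35340874.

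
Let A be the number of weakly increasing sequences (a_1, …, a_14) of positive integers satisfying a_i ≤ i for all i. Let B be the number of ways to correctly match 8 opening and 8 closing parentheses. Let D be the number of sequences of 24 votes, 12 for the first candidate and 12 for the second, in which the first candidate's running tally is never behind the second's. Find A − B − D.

2464998

Such sub-staircase sequences of length n are counted by C_n; here n = 14. So A = C_14 = 2674440.
With 8 pairs the number of balanced bracket strings is the Catalan number C_8. So B = C_8 = 1430.
Reading a vote for the leader as '(' and for the other as ')' turns such a sequence into a balanced string of 12 pairs, so the count is C_12. So D = C_12 = 208012.
A − B − D = 2674440 − 1430 − 208012 = 2464998.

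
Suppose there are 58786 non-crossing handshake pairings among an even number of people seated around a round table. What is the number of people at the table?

22

Non-crossing handshake pairings of 2n people are counted by C_n. Since C_11 = 58786, the index is 11.
So n = 11, and there are 2n = 22 people.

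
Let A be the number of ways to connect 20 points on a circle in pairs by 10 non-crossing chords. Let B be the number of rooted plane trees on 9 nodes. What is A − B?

15366

Pairing 20 circle points by 10 non-crossing chords gives C_10 matchings. So A = C_10 = 16796.
Rooted ordered (plane) trees on m nodes have m−1 edges and are counted by C_{m−1}; m = 9 gives C_8. So B = C_8 = 1430.
A − B = 16796 − 1430 = 15366.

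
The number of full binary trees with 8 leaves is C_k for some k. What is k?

A full binary tree with L leaves has L−1 internal nodes and is counted by C_{L−1}; L = 8 gives C_7.

7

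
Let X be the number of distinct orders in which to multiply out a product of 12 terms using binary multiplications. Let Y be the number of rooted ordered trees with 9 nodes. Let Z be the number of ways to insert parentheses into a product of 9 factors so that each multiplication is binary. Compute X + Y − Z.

Bracketing 12 factors into binary products is counted by C_{12−1} = C_11. So X = C_11 = 58786.
A rooted plane tree on 9 nodes has 8 edges, and such trees are counted by C_8. So Y = C_8 = 1430.
Parenthesizations of m factors correspond to full binary trees with m leaves, counted by C_{m−1}; m = 9 gives C_8. So Z = C_8 = 1430.
X + Y − Z = 58786 + 1430 − 1430 = 58786.

58786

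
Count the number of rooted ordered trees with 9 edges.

4862

Rooted ordered trees with n edges are counted by C_n; here n = 9.
C_9 = C(18,9)/10 = 48620/10 = 4862.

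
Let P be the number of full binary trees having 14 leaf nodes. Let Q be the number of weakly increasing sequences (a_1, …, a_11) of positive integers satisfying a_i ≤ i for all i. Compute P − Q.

Full binary trees with 14 leaves have 14−1 = 13 internal nodes, so there are C_13 of them. So P = C_13 = 742900.
Such sub-staircase sequences of length n are counted by C_n; here n = 11. So Q = C_11 = 58786.
P − Q = 742900 − 58786 = 684114.

684114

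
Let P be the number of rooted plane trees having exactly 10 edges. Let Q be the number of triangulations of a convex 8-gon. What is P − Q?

16664

Rooted ordered trees with n edges are counted by C_n; here n = 10. So P = C_10 = 16796.
The number of triangulations of an 8-gon is the Catalan number C_6 (index = sides − 2). So Q = C_6 = 132.
P − Q = 16796 − 132 = 16664.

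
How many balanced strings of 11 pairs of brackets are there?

58786

Balanced strings of n pairs of brackets are counted by C_n; here n = 11.
C_11 = C(22,11)/12 = 705432/12 = 58786.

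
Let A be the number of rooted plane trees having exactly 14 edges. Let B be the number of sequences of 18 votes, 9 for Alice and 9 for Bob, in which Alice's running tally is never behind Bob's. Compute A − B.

A rooted plane tree with 14 edges has 15 nodes, and the count is C_14. So A = C_14 = 2674440.
Reading a vote for the leader as '(' and for the other as ')' turns such a sequence into a balanced string of 9 pairs, so the count is C_9. So B = C_9 = 4862.
A − B = 2674440 − 4862 = 2669578.

2669578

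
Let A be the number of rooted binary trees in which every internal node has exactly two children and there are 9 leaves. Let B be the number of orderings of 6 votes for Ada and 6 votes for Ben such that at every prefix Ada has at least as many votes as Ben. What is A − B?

1298

A full binary tree with L leaves has L−1 internal nodes and is counted by C_{L−1}; L = 9 gives C_8. So A = C_8 = 1430.
Ballot sequences with n votes each where one side never trails are Dyck words, counted by C_n; here n = 6. So B = C_6 = 132.
A − B = 1430 − 132 = 1298.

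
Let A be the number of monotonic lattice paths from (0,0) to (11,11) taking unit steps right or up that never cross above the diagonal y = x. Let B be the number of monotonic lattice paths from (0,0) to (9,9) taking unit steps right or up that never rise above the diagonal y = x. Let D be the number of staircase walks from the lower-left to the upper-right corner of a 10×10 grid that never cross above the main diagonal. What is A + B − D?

46852

Sub-diagonal monotone paths from (0,0) to (11,11) biject with Dyck paths of semilength 11, giving C_11. So A = C_11 = 58786.
Sub-diagonal monotone paths from (0,0) to (9,9) biject with Dyck paths of semilength 9, giving C_9. So B = C_9 = 4862.
Sub-diagonal monotone paths from (0,0) to (10,10) biject with Dyck paths of semilength 10, giving C_10. So D = C_10 = 16796.
A + B − D = 58786 + 4862 − 16796 = 46852.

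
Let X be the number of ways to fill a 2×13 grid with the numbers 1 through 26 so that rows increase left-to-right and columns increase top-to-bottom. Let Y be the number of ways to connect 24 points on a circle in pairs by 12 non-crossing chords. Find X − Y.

Standard Young tableaux of shape 2×n are counted by C_n; here n = 13. So X = C_13 = 742900.
Non-crossing perfect matchings of 2n points on a circle are counted by C_n; with 24 points, n = 12. So Y = C_12 = 208012.
X − Y = 742900 − 208012 = 534888.

534888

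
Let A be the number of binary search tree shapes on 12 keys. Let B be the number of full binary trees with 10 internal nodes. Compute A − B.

Rooted binary trees with 12 nodes (each child slot possibly empty) number C_12. So A = C_12 = 208012.
The number of full binary trees on 10 internal nodes is the Catalan number C_10. So B = C_10 = 16796.
A − B = 208012 − 16796 = 191216.

191216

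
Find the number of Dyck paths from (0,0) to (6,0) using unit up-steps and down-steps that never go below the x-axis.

A Dyck path with 3 up-steps and 3 down-steps has semilength 3, so there are C_3 of them.
C_3 = C(6,3)/4 = 20/4 = 5.

5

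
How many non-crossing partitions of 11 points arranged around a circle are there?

Non-crossing partitions of an n-element set are counted by C_n; here n = 11.
C_11 = C(22,11)/12 = 705432/12 = 58786.

58786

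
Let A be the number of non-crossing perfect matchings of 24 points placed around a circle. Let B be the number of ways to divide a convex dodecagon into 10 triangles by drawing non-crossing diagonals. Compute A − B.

191216

Pairing 24 circle points by 12 non-crossing chords gives C_12 matchings. So A = C_12 = 208012.
The number of triangulations of a 12-gon is the Catalan number C_10 (index = sides − 2). So B = C_10 = 16796.
A − B = 208012 − 16796 = 191216.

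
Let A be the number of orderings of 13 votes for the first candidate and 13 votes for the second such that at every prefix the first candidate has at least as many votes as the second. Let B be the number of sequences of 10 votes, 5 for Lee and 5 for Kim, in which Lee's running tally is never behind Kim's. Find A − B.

Ballot sequences with n votes each where one side never trails are Dyck words, counted by C_n; here n = 13. So A = C_13 = 742900.
Reading a vote for the leader as '(' and for the other as ')' turns such a sequence into a balanced string of 5 pairs, so the count is C_5. So B = C_5 = 42.
A − B = 742900 − 42 = 742858.

742858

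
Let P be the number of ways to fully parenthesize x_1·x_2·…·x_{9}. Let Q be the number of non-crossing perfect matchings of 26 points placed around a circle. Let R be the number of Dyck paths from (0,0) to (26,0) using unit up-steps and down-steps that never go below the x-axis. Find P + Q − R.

1430

Ways to associate a product of 9 factors correspond to binary trees on 9 leaves, so the count is C_8. So P = C_8 = 1430.
Non-crossing perfect matchings of 2n points on a circle are counted by C_n; with 26 points, n = 13. So Q = C_13 = 742900.
Paths of 13 up- and 13 down-steps that never dip below the axis are Dyck paths; their count is C_13. So R = C_13 = 742900.
P + Q − R = 1430 + 742900 − 742900 = 1430.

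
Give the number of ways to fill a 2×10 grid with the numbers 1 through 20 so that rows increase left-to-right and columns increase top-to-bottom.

By the hook-length formula (or a Dyck-path bijection), SYT of shape 2×10 number C_10.
C_10 = C(20,10)/11 = 184756/11 = 16796.

16796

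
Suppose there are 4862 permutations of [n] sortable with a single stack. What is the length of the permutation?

9

Stack-sortable permutations of [n] are counted by C_n. Since C_9 = 4862, the index is 9.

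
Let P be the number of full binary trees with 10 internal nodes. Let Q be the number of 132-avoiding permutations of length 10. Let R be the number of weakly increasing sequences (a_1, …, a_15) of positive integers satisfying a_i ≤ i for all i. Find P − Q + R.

9694845

Full binary trees with n internal nodes are counted by C_n; here n = 10. So P = C_10 = 16796.
For any fixed pattern of length 3, the pattern-avoiding permutations of [10] number C_10. So Q = C_10 = 16796.
Such sub-staircase sequences of length n are counted by C_n; here n = 15. So R = C_15 = 9694845.
P − Q + R = 16796 − 16796 + 9694845 = 9694845.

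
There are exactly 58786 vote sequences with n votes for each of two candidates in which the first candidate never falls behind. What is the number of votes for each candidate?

11

Such ballot sequences with n votes each are counted by C_n; 58786 = C_11.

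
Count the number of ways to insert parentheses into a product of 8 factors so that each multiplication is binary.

429

Parenthesizations of m factors correspond to full binary trees with m leaves, counted by C_{m−1}; m = 8 gives C_7.
C_7 = C(14,7)/8 = 3432/8 = 429.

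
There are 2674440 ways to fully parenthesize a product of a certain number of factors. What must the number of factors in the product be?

Parenthesizations of m factors are counted by C_{m−1}. The Catalan number equal to 2674440 is C_14.
So the index is 14, and the number of factors is 14 + 1 = 15.

15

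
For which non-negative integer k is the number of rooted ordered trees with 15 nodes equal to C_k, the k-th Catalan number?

Rooted ordered (plane) trees on m nodes have m−1 edges and are counted by C_{m−1}; m = 15 gives C_14.

14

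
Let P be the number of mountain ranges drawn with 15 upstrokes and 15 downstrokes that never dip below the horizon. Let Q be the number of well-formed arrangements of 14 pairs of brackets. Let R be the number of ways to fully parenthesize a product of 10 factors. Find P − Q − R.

7015543

Dyck paths of semilength n (length 2n) are counted by C_n; here n = 15. So P = C_15 = 9694845.
A balanced arrangement of 14 bracket pairs is a Dyck word of semilength 14, so the count is C_14. So Q = C_14 = 2674440.
Ways to associate a product of 10 factors correspond to binary trees on 10 leaves, so the count is C_9. So R = C_9 = 4862.
P − Q − R = 9694845 − 2674440 − 4862 = 7015543.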